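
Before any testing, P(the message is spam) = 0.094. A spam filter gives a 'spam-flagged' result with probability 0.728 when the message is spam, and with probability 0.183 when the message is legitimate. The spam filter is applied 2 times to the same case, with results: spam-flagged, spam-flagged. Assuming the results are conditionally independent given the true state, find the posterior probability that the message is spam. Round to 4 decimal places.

Posterior P(H) ≈ 0.6215

With H the event that the message is spam, the joint likelihood of the observed sequence is P(data|H) = 0.728·0.728 = 0.52998 and P(data|¬H) = 0.183·0.183 = 0.033489.
Bayes: P(H|data) = 0.094·0.52998 / (0.094·0.52998 + 0.906·0.033489) = 0.049818/0.080160 = 0.6215.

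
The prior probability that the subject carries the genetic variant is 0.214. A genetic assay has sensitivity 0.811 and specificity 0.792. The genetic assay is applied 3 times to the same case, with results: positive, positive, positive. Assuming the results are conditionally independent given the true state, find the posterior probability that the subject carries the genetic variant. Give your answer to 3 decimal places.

With H the event that the subject carries the genetic variant, the joint likelihood of the observed sequence is P(data|H) = 0.811·0.811·0.811 = 0.53341 and P(data|¬H) = 0.208·0.208·0.208 = 0.0089989.
Bayes: P(H|data) = 0.214·0.53341 / (0.214·0.53341 + 0.786·0.0089989) = 0.11415/0.12122 = 0.9417.

Posterior P(H) ≈ 0.942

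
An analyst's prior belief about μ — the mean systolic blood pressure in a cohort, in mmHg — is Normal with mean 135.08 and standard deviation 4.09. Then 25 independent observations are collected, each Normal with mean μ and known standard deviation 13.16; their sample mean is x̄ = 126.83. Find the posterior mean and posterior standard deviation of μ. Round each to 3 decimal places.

Posterior mean ≈ 129.246; posterior SD ≈ 2.213

Prior precision 1/τ₀² = 1/4.09² = 0.0597797; data precision n/σ² = 25/13.16² = 0.144354.
Posterior precision = 0.0597797 + 0.144354 = 0.204133, giving posterior SD = 1/√0.204133 = 2.213.
Posterior mean = (0.0597797·135.08 + 0.144354·126.83) / 0.204133 = 129.246.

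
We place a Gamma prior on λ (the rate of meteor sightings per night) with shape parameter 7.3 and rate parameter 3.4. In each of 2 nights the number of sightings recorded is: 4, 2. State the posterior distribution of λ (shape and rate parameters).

Posterior: Gamma(shape=13.3, rate=5.4)

The Poisson likelihood adds the total count to the shape and the number of exposure periods to the rate. Here ∑xᵢ = 6 and n = 2, so shape 7.3→13.3 and rate 3.4→5.4.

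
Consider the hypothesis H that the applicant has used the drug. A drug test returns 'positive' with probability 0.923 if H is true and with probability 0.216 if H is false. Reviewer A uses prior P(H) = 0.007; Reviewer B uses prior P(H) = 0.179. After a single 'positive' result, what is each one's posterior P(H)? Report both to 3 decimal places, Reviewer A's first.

P('+'|H) = 0.923, P('+'|¬H) = 0.216.
Reviewer A: numerator 0.923·0.007 = 0.0064610; evidence = 0.0064610+0.216·0.993 = 0.22095; posterior = 0.029.
Reviewer B: numerator 0.923·0.179 = 0.16522; evidence = 0.16522+0.216·0.821 = 0.34255; posterior = 0.482.

Reviewer A: 0.029; Reviewer B: 0.482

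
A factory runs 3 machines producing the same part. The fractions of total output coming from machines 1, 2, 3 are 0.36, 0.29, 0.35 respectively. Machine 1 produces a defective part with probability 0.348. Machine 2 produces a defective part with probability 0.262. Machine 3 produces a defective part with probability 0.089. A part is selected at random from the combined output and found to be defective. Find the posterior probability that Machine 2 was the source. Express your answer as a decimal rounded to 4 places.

Posterior probability ≈ 0.3269

Tabulate prior·likelihood by source: [1] prior 0.36, lik 0.348, product 0.1253; [2] prior 0.29, lik 0.262, product 0.07598; [3] prior 0.35, lik 0.089, product 0.03115.
Normalizing constant = 0.23241; the posterior for Machine 2 is its product over the sum, 0.07598/0.23241 = 0.3269.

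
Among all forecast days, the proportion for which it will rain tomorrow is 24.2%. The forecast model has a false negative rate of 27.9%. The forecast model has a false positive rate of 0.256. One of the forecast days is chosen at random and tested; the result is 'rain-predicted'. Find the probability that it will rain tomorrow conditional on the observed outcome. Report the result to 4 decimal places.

Write H for 'it will rain tomorrow'. Prior odds H:¬H = 0.242/0.758 = 0.31926. For the 'rain-predicted' outcome, the likelihood ratio is 0.721/0.256 = 2.8164.
Posterior odds = 0.31926 × 2.8164 = 0.89917, so P(H|E) = 0.89917/(1+0.89917) = 0.4735.

P(H | E) ≈ 0.4735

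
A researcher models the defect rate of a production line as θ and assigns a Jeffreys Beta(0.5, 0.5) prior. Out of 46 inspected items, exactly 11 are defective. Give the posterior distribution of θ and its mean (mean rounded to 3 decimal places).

Posterior: Beta(11.5, 35.5); mean ≈ 0.245

Observing 11 successes and 35 failures updates Beta(0.5, 0.5) by adding the success and failure counts to the two shape parameters: α = 0.5+11 = 11.5, β = 0.5+35 = 35.5.
E[θ | data] = 11.5/(11.5+35.5) = 0.245.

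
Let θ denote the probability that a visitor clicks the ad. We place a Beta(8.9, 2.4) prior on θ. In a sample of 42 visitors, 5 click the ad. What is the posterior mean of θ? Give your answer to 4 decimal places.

Posterior mean ≈ 0.2608

The binomial likelihood is conjugate to the Beta prior: with 5 successes and 37 failures, the posterior is Beta(8.9+5, 2.4+37) = Beta(13.9, 39.4).
Posterior mean = α/(α+β) = 13.9/53.3 = 0.2608.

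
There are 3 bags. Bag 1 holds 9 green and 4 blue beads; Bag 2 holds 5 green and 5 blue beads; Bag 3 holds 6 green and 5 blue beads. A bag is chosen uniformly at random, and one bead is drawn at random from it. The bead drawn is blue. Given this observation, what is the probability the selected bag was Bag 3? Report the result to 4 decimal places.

P(blue|Bag 1) = 0.3077; P(blue|Bag 2) = 0.5; P(blue|Bag 3) = 0.4545.
Prior × likelihood for each source: 0.333333·0.3077=0.1026, 0.333333·0.5=0.1667, 0.333333·0.4545=0.1515. Summing gives P(blue) = 0.42075.
P(Bag 3 | blue) = 0.1515 / 0.42075 = 0.3601.

Posterior probability ≈ 0.3601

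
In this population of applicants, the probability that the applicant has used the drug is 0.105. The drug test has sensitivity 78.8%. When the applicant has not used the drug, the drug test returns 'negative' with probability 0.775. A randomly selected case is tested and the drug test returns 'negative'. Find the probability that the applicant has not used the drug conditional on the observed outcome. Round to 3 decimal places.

Let H be the event that the applicant has used the drug. P(H) = 0.105, so P(¬H) = 0.895. With E the 'negative' result, P(E|H) = 0.212 and P(E|¬H) = 0.775.
P(E) = 0.212·0.105 + 0.775·0.895 = 0.022260 + 0.69363 = 0.71588.
By Bayes' theorem, P(H|E) = 0.022260 / 0.71588 = 0.031. Hence P(¬H|E) = 1 − 0.031 = 0.969.

P(¬H | E) ≈ 0.969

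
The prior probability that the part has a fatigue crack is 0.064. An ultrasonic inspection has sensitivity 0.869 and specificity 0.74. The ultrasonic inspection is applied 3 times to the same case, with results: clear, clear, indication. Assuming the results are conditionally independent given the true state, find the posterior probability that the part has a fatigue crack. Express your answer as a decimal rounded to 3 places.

With H the event that the part has a fatigue crack, the joint likelihood of the observed sequence is P(data|H) = 0.131·0.131·0.869 = 0.014913 and P(data|¬H) = 0.74·0.74·0.26 = 0.14238.
Bayes: P(H|data) = 0.064·0.014913 / (0.064·0.014913 + 0.936·0.14238) = 0.00095443/0.13422 = 0.0071.

Posterior P(H) ≈ 0.007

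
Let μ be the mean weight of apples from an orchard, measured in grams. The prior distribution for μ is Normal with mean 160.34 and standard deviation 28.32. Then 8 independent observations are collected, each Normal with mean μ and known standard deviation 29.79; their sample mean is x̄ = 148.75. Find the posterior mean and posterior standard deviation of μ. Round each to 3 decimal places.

With known σ, the Normal prior is conjugate. Weight on the data is w = (n/σ²)/(n/σ² + 1/τ₀²) = 0.00901465/(0.00901465+0.00124685) = 0.87849.
Posterior mean = w·x̄ + (1−w)·μ₀ = 0.87849·148.75 + 0.12151·160.34 = 150.158. Posterior variance = 1/(0.00901465+0.00124685) = 97.4516, so SD = 9.872.

Posterior mean ≈ 150.158; posterior SD ≈ 9.872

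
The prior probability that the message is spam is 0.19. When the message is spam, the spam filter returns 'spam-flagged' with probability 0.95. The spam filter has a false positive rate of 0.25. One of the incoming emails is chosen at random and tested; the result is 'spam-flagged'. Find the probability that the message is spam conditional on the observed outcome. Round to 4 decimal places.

P(H | E) ≈ 0.4713

Let H be the event that the message is spam. P(H) = 0.19, so P(¬H) = 0.81. With E the 'spam-flagged' result, P(E|H) = 0.95 and P(E|¬H) = 0.25.
P(E) = 0.95·0.19 + 0.25·0.81 = 0.18050 + 0.20250 = 0.38300.
By Bayes' theorem, P(H|E) = 0.18050 / 0.38300 = 0.4713.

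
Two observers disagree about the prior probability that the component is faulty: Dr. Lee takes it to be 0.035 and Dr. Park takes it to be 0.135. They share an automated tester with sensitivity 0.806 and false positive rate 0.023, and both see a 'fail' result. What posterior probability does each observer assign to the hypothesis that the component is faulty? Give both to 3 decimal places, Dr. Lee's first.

Dr. Lee: 0.560; Dr. Park: 0.845

The likelihood ratio for a 'fail' result is 0.806/0.023 = 35.043.
Dr. Lee: prior odds 0.035/0.965 = 0.036269; posterior odds 1.2710; posterior probability 0.560.
Dr. Park: prior odds 0.135/0.865 = 0.15607; posterior odds 5.4692; posterior probability 0.845.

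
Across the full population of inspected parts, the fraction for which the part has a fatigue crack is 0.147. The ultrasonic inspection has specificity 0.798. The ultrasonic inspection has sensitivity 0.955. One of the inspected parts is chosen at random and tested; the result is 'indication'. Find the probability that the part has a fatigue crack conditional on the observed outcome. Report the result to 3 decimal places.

Write H for 'the part has a fatigue crack'. Prior odds H:¬H = 0.147/0.853 = 0.17233. For the 'indication' outcome, the likelihood ratio is 0.955/0.202 = 4.7277.
Posterior odds = 0.17233 × 4.7277 = 0.81474, so P(H|E) = 0.81474/(1+0.81474) = 0.449.

P(H | E) ≈ 0.449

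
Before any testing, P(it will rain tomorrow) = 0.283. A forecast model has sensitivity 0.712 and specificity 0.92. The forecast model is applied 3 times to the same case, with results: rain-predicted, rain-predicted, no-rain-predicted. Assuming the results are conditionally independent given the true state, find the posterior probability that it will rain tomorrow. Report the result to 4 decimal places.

With H the event that it will rain tomorrow, the joint likelihood of the observed sequence is P(data|H) = 0.712·0.712·0.288 = 0.14600 and P(data|¬H) = 0.08·0.08·0.92 = 0.0058880.
Bayes: P(H|data) = 0.283·0.14600 / (0.283·0.14600 + 0.717·0.0058880) = 0.041318/0.045540 = 0.9073.

Posterior P(H) ≈ 0.9073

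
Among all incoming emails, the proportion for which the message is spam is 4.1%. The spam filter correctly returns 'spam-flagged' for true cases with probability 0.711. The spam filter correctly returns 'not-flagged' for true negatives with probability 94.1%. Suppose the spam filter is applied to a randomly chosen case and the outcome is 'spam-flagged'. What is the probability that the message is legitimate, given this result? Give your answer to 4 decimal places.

P(¬H | E) ≈ 0.6600

Write H for 'the message is spam'. Prior odds H:¬H = 0.041/0.959 = 0.042753. For the 'spam-flagged' outcome, the likelihood ratio is 0.711/0.059 = 12.051.
Posterior odds = 0.042753 × 12.051 = 0.51521, so P(H|E) = 0.51521/(1+0.51521) = 0.3400. Then P(¬H|E) = 1 − 0.3400 = 0.6600.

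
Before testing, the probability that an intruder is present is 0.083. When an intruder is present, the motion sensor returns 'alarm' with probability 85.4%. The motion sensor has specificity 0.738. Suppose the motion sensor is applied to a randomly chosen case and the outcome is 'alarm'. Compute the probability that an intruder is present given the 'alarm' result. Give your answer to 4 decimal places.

Write H for 'an intruder is present'. Prior odds H:¬H = 0.083/0.917 = 0.090513. For the 'alarm' outcome, the likelihood ratio is 0.854/0.262 = 3.2595.
Posterior odds = 0.090513 × 3.2595 = 0.29503, so P(H|E) = 0.29503/(1+0.29503) = 0.2278.

P(H | E) ≈ 0.2278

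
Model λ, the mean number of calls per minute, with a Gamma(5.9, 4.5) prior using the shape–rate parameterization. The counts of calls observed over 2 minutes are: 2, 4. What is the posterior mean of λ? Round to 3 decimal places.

The Poisson likelihood adds the total count to the shape and the number of exposure periods to the rate. Here ∑xᵢ = 6 and n = 2, so shape 5.9→11.9 and rate 4.5→6.5.
E[λ | data] = 11.9/6.5 = 1.831.

Posterior mean ≈ 1.831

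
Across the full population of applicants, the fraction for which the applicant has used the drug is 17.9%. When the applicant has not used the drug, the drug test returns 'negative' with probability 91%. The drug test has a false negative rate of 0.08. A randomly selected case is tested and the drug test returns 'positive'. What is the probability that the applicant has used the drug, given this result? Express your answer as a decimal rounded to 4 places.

Write H for 'the applicant has used the drug'. Prior odds H:¬H = 0.179/0.821 = 0.21803. For the 'positive' outcome, the likelihood ratio is 0.92/0.09 = 10.222.
Posterior odds = 0.21803 × 10.222 = 2.2287, so P(H|E) = 2.2287/(1+2.2287) = 0.6903.

P(H | E) ≈ 0.6903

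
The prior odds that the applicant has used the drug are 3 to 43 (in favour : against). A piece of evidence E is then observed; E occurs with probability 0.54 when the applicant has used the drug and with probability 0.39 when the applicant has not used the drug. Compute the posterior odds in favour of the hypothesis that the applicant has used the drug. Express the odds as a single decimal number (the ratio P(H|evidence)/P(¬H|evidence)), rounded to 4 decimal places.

Prior odds = 3/43 = 0.069767. In log-odds, ln(0.069767) = -2.6626.
Add log likelihood ratio: ln(1.3846) = 0.32542.
Posterior log-odds = -2.3372, so posterior odds = exp(-2.3372) = 0.096601.

Posterior odds ≈ 0.0966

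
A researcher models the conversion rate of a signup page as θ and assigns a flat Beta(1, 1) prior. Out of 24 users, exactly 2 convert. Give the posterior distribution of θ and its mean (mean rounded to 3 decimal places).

Observing 2 successes and 22 failures updates Beta(1, 1) by adding the success and failure counts to the two shape parameters: α = 1+2 = 3, β = 1+22 = 23.
E[θ | data] = 3/(3+23) = 0.115.

Posterior: Beta(3, 23); mean ≈ 0.115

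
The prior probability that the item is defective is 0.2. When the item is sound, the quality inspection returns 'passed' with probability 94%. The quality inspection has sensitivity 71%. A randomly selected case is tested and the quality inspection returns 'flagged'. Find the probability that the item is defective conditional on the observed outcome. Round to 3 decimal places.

Write H for 'the item is defective'. Prior odds H:¬H = 0.2/0.8 = 0.25000. For the 'flagged' outcome, the likelihood ratio is 0.71/0.06 = 11.833.
Posterior odds = 0.25000 × 11.833 = 2.9583, so P(H|E) = 2.9583/(1+2.9583) = 0.747.

P(H | E) ≈ 0.747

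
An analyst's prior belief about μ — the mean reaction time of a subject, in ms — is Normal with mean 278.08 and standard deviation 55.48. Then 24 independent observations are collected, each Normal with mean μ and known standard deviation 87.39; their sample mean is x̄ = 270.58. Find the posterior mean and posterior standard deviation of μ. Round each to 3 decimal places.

Posterior mean ≈ 271.283; posterior SD ≈ 16.982

Prior precision 1/τ₀² = 1/55.48² = 0.00032488; data precision n/σ² = 24/87.39² = 0.00314259.
Posterior precision = 0.00032488 + 0.00314259 = 0.00346747, giving posterior SD = 1/√0.00346747 = 16.982.
Posterior mean = (0.00032488·278.08 + 0.00314259·270.58) / 0.00346747 = 271.283.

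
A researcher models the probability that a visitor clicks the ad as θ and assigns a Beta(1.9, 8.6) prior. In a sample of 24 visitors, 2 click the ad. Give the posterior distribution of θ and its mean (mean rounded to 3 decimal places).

Observing 2 successes and 22 failures updates Beta(1.9, 8.6) by adding the success and failure counts to the two shape parameters: α = 1.9+2 = 3.9, β = 8.6+22 = 30.6.
E[θ | data] = 3.9/(3.9+30.6) = 0.113.

Posterior: Beta(3.9, 30.6); mean ≈ 0.113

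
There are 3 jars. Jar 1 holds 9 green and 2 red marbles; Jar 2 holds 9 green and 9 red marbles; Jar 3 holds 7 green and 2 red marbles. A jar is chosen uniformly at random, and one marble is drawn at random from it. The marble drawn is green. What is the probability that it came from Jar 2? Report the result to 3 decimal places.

Posterior probability ≈ 0.239

P(green|Jar 1) = 0.8182; P(green|Jar 2) = 0.5; P(green|Jar 3) = 0.7778.
Prior × likelihood for each source: 0.333333·0.8182=0.2727, 0.333333·0.5=0.1667, 0.333333·0.7778=0.2593. Summing gives P(green) = 0.69865.
P(Jar 2 | green) = 0.1667 / 0.69865 = 0.239.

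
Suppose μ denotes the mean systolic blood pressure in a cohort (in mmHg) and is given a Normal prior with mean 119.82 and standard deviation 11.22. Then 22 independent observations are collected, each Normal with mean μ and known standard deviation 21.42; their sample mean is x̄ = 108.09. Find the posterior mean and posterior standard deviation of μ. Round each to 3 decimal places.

Prior precision 1/τ₀² = 1/11.22² = 0.00794354; data precision n/σ² = 22/21.42² = 0.0479495.
Posterior precision = 0.00794354 + 0.0479495 = 0.0558930, giving posterior SD = 1/√0.0558930 = 4.230.
Posterior mean = (0.00794354·119.82 + 0.0479495·108.09) / 0.0558930 = 109.757.

Posterior mean ≈ 109.757; posterior SD ≈ 4.230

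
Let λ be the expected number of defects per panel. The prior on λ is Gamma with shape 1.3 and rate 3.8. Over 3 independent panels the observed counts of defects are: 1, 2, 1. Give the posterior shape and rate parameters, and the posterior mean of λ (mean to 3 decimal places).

The Poisson likelihood adds the total count to the shape and the number of exposure periods to the rate. Here ∑xᵢ = 4 and n = 3, so shape 1.3→5.3 and rate 3.8→6.8.
E[λ | data] = 5.3/6.8 = 0.779.

Posterior: Gamma(shape=5.3, rate=6.8); mean ≈ 0.779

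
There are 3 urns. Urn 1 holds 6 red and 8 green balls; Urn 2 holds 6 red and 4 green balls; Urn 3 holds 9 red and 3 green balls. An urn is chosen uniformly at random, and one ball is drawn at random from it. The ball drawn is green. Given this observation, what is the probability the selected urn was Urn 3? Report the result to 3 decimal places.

Posterior probability ≈ 0.205

P(green|Urn 1) = 0.5714; P(green|Urn 2) = 0.4; P(green|Urn 3) = 0.25.
Prior × likelihood for each source: 0.333333·0.5714=0.1905, 0.333333·0.4=0.1333, 0.333333·0.25=0.08333. Summing gives P(green) = 0.40714.
P(Urn 3 | green) = 0.08333 / 0.40714 = 0.205.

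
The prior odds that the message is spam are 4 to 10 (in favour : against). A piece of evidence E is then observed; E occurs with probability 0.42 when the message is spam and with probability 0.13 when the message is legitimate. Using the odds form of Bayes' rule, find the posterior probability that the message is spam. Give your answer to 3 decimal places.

Posterior probability ≈ 0.564

Prior odds = 4/10 = 0.40000. In log-odds, ln(0.40000) = -0.91629.
Add log likelihood ratio: ln(3.2308) = 1.1727.
Posterior log-odds = 0.25643, so posterior odds = exp(0.25643) = 1.2923. Converting, P(H|E) = 1.2923/2.2923 = 0.564.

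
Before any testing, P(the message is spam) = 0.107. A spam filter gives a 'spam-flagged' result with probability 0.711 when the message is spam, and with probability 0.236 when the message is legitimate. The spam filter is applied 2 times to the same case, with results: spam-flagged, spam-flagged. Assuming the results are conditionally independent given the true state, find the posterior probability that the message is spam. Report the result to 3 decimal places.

Posterior P(H) ≈ 0.521

With H the event that the message is spam, the joint likelihood of the observed sequence is P(data|H) = 0.711·0.711 = 0.50552 and P(data|¬H) = 0.236·0.236 = 0.055696.
Bayes: P(H|data) = 0.107·0.50552 / (0.107·0.50552 + 0.893·0.055696) = 0.054091/0.10383 = 0.5210.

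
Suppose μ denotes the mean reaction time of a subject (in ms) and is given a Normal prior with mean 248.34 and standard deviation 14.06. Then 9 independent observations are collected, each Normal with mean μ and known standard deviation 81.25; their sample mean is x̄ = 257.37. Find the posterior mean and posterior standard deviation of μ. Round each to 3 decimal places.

With known σ, the Normal prior is conjugate. Weight on the data is w = (n/σ²)/(n/σ² + 1/τ₀²) = 0.00136331/(0.00136331+0.00505859) = 0.21229.
Posterior mean = w·x̄ + (1−w)·μ₀ = 0.21229·257.37 + 0.78771·248.34 = 250.257. Posterior variance = 1/(0.00136331+0.00505859) = 155.717, so SD = 12.479.

Posterior mean ≈ 250.257; posterior SD ≈ 12.479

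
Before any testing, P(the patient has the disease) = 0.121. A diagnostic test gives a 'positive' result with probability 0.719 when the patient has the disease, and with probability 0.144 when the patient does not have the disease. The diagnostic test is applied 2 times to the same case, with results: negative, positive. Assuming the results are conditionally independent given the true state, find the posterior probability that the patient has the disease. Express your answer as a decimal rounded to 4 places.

Let H be the event that the patient has the disease; start with P(H) = 0.121. P('positive'|H) = 0.719, P('positive'|¬H) = 0.144.
Update on result 1 ('negative'): P(H) ← 0.281·0.1210 / (0.281·0.1210 + 0.856·0.8790) = 0.034001/0.78642 = 0.0432.
Update on result 2 ('positive'): P(H) ← 0.719·0.0432 / (0.719·0.0432 + 0.144·0.9568) = 0.031086/0.16886 = 0.1841.

Posterior P(H) ≈ 0.1841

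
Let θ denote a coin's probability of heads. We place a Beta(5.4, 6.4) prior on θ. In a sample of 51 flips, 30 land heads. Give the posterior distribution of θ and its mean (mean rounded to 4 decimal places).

The binomial likelihood is conjugate to the Beta prior: with 30 successes and 21 failures, the posterior is Beta(5.4+30, 6.4+21) = Beta(35.4, 27.4).
E[θ | data] = 35.4/(35.4+27.4) = 0.5637.

Posterior: Beta(35.4, 27.4); mean ≈ 0.5637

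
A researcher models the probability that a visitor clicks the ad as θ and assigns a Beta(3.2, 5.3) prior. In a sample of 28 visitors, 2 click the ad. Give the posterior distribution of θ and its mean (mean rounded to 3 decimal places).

Posterior: Beta(5.2, 31.3); mean ≈ 0.142

Observing 2 successes and 26 failures updates Beta(3.2, 5.3) by adding the success and failure counts to the two shape parameters: α = 3.2+2 = 5.2, β = 5.3+26 = 31.3.
Posterior mean = α/(α+β) = 5.2/36.5 = 0.142.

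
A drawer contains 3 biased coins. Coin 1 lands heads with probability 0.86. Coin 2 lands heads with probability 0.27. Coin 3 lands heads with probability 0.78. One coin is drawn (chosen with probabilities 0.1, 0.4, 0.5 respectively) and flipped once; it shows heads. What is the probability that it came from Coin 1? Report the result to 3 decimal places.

Tabulate prior·likelihood by source: [1] prior 0.1, lik 0.86, product 0.08600; [2] prior 0.4, lik 0.27, product 0.1080; [3] prior 0.5, lik 0.78, product 0.3900.
Normalizing constant = 0.58400; the posterior for Coin 1 is its product over the sum, 0.08600/0.58400 = 0.147.

Posterior probability ≈ 0.147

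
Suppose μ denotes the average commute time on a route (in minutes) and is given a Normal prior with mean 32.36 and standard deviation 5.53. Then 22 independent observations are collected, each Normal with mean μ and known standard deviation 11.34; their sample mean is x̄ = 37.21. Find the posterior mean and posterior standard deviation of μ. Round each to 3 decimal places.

With known σ, the Normal prior is conjugate. Weight on the data is w = (n/σ²)/(n/σ² + 1/τ₀²) = 0.171079/(0.171079+0.0327001) = 0.83953.
Posterior mean = w·x̄ + (1−w)·μ₀ = 0.83953·37.21 + 0.16047·32.36 = 36.432. Posterior variance = 1/(0.171079+0.0327001) = 4.90727, so SD = 2.215.

Posterior mean ≈ 36.432; posterior SD ≈ 2.215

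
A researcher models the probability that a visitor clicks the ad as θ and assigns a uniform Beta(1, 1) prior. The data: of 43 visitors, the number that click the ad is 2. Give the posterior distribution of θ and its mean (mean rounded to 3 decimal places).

The binomial likelihood is conjugate to the Beta prior: with 2 successes and 41 failures, the posterior is Beta(1+2, 1+41) = Beta(3, 42).
E[θ | data] = 3/(3+42) = 0.067.

Posterior: Beta(3, 42); mean ≈ 0.067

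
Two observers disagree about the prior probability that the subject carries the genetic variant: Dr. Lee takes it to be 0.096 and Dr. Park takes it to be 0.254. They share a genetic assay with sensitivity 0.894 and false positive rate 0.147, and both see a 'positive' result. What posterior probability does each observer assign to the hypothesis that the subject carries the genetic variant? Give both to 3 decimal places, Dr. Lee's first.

The likelihood ratio for a 'positive' result is 0.894/0.147 = 6.0816.
Dr. Lee: prior odds 0.096/0.904 = 0.10619; posterior odds 0.64584; posterior probability 0.392.
Dr. Park: prior odds 0.254/0.746 = 0.34048; posterior odds 2.0707; posterior probability 0.674.

Dr. Lee: 0.392; Dr. Park: 0.674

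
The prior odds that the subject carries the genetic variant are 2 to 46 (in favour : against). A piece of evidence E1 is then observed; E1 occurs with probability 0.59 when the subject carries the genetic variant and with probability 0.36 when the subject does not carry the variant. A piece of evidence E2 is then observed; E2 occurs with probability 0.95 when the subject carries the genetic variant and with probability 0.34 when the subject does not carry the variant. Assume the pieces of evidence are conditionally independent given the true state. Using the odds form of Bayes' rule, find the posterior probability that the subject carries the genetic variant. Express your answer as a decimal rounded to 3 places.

Prior odds = 2/46 = 0.043478. In log-odds, ln(0.043478) = -3.1355.
Add log likelihood ratios: ln(1.6389) + ln(2.7941) = 1.5215.
Posterior log-odds = -1.6140, so posterior odds = exp(-1.6140) = 0.19910. Converting, P(H|E) = 0.19910/1.1991 = 0.166.

Posterior probability ≈ 0.166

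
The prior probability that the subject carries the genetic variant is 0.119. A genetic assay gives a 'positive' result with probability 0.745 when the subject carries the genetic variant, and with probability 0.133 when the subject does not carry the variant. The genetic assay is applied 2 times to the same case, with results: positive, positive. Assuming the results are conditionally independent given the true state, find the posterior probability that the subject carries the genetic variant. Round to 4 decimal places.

Posterior P(H) ≈ 0.8091

With H the event that the subject carries the genetic variant, the joint likelihood of the observed sequence is P(data|H) = 0.745·0.745 = 0.55502 and P(data|¬H) = 0.133·0.133 = 0.017689.
Bayes: P(H|data) = 0.119·0.55502 / (0.119·0.55502 + 0.881·0.017689) = 0.066048/0.081632 = 0.8091.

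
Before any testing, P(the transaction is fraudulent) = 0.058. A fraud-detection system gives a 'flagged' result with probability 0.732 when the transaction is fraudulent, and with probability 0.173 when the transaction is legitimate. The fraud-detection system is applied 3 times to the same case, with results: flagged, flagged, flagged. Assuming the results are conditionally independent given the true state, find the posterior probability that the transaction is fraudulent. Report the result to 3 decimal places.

Posterior P(H) ≈ 0.823

With H the event that the transaction is fraudulent, the joint likelihood of the observed sequence is P(data|H) = 0.732·0.732·0.732 = 0.39222 and P(data|¬H) = 0.173·0.173·0.173 = 0.0051777.
Bayes: P(H|data) = 0.058·0.39222 / (0.058·0.39222 + 0.942·0.0051777) = 0.022749/0.027626 = 0.8235.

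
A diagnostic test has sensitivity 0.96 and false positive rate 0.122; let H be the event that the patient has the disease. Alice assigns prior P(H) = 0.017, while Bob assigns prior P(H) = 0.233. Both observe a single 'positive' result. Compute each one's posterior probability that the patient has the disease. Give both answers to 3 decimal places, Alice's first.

The likelihood ratio for a 'positive' result is 0.96/0.122 = 7.8689.
Alice: prior odds 0.017/0.983 = 0.017294; posterior odds 0.13608; posterior probability 0.120.
Bob: prior odds 0.233/0.767 = 0.30378; posterior odds 2.3904; posterior probability 0.705.

Alice: 0.120; Bob: 0.705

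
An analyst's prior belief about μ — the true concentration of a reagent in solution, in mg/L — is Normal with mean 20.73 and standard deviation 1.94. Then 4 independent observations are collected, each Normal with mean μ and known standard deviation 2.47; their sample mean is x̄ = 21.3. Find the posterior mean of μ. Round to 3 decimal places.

Posterior mean ≈ 21.136

Prior precision 1/τ₀² = 1/1.94² = 0.265703; data precision n/σ² = 4/2.47² = 0.655641.
Posterior precision = 0.265703 + 0.655641 = 0.921344.
Posterior mean = (0.265703·20.73 + 0.655641·21.3) / 0.921344 = 21.136.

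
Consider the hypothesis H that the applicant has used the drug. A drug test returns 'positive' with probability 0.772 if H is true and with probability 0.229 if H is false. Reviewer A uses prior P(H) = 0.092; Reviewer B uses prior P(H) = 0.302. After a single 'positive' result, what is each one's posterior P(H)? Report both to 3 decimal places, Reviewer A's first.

P('+'|H) = 0.772, P('+'|¬H) = 0.229.
Reviewer A: numerator 0.772·0.092 = 0.071024; evidence = 0.071024+0.229·0.908 = 0.27896; posterior = 0.255.
Reviewer B: numerator 0.772·0.302 = 0.23314; evidence = 0.23314+0.229·0.698 = 0.39299; posterior = 0.593.

Reviewer A: 0.255; Reviewer B: 0.593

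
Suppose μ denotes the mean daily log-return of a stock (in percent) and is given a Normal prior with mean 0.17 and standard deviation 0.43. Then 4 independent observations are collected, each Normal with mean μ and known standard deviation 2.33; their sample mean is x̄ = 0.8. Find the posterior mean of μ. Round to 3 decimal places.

Prior precision 1/τ₀² = 1/0.43² = 5.40833; data precision n/σ² = 4/2.33² = 0.736798.
Posterior precision = 5.40833 + 0.736798 = 6.14513.
Posterior mean = (5.40833·0.17 + 0.736798·0.8) / 6.14513 = 0.246.

Posterior mean ≈ 0.246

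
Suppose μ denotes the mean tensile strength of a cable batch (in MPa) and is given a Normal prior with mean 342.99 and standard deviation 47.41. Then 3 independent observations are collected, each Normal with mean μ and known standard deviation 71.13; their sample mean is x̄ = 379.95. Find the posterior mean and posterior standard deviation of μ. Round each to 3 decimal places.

With known σ, the Normal prior is conjugate. Weight on the data is w = (n/σ²)/(n/σ² + 1/τ₀²) = 0.00059295/(0.00059295+0.00044490) = 0.57133.
Posterior mean = w·x̄ + (1−w)·μ₀ = 0.57133·379.95 + 0.42867·342.99 = 364.106. Posterior variance = 1/(0.00059295+0.00044490) = 963.536, so SD = 31.041.

Posterior mean ≈ 364.106; posterior SD ≈ 31.041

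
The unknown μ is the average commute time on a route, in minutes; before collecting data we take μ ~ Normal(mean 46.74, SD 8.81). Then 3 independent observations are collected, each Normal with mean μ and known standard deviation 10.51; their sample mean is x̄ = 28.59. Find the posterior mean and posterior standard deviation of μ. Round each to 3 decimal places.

Posterior mean ≈ 34.430; posterior SD ≈ 4.997

With known σ, the Normal prior is conjugate. Weight on the data is w = (n/σ²)/(n/σ² + 1/τ₀²) = 0.0271591/(0.0271591+0.0128839) = 0.67825.
Posterior mean = w·x̄ + (1−w)·μ₀ = 0.67825·28.59 + 0.32175·46.74 = 34.430. Posterior variance = 1/(0.0271591+0.0128839) = 24.9731, so SD = 4.997.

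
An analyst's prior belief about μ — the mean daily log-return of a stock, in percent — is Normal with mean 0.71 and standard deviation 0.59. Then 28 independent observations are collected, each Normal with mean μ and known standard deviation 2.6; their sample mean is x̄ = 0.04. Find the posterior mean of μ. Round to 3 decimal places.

Prior precision 1/τ₀² = 1/0.59² = 2.87274; data precision n/σ² = 28/2.6² = 4.14201.
Posterior precision = 2.87274 + 4.14201 = 7.01475.
Posterior mean = (2.87274·0.71 + 4.14201·0.04) / 7.01475 = 0.314.

Posterior mean ≈ 0.314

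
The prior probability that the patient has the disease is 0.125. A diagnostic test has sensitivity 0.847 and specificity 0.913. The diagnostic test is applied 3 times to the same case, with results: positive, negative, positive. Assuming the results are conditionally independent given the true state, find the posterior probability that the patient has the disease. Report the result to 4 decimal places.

Let H be the event that the patient has the disease; start with P(H) = 0.125. P('positive'|H) = 0.847, P('positive'|¬H) = 0.087.
Update on result 1 ('positive'): P(H) ← 0.847·0.1250 / (0.847·0.1250 + 0.087·0.8750) = 0.10587/0.18200 = 0.5817.
Update on result 2 ('negative'): P(H) ← 0.153·0.5817 / (0.153·0.5817 + 0.913·0.4183) = 0.089005/0.47088 = 0.1890.
Update on result 3 ('positive'): P(H) ← 0.847·0.1890 / (0.847·0.1890 + 0.087·0.8110) = 0.16010/0.23065 = 0.6941.

Posterior P(H) ≈ 0.6941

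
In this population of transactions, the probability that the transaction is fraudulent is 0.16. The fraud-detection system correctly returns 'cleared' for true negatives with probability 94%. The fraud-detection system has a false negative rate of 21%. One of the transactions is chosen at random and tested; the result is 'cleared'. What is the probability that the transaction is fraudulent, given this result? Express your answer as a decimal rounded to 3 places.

P(H | E) ≈ 0.041

Write H for 'the transaction is fraudulent'. Prior odds H:¬H = 0.16/0.84 = 0.19048. For the 'cleared' outcome, the likelihood ratio is 0.21/0.94 = 0.22340.
Posterior odds = 0.19048 × 0.22340 = 0.042553, so P(H|E) = 0.042553/(1+0.042553) = 0.041.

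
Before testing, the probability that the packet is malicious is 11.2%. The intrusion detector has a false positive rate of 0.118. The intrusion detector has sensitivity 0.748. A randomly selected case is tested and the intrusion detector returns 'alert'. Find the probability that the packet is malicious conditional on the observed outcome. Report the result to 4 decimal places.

P(H | E) ≈ 0.4443

Let H be the event that the packet is malicious. P(H) = 0.112, so P(¬H) = 0.888. With E the 'alert' result, P(E|H) = 0.748 and P(E|¬H) = 0.118.
P(E) = 0.748·0.112 + 0.118·0.888 = 0.083776 + 0.10478 = 0.18856.
By Bayes' theorem, P(H|E) = 0.083776 / 0.18856 = 0.4443.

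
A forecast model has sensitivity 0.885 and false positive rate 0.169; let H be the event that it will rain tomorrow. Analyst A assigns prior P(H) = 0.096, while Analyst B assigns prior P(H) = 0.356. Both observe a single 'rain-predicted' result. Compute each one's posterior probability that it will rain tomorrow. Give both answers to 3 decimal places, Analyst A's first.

Analyst A: 0.357; Analyst B: 0.743

P('+'|H) = 0.885, P('+'|¬H) = 0.169.
Analyst A: numerator 0.885·0.096 = 0.084960; evidence = 0.084960+0.169·0.904 = 0.23774; posterior = 0.357.
Analyst B: numerator 0.885·0.356 = 0.31506; evidence = 0.31506+0.169·0.644 = 0.42390; posterior = 0.743.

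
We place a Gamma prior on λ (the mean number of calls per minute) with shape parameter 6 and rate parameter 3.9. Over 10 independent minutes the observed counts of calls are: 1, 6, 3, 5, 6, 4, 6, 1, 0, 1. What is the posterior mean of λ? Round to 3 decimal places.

Posterior mean ≈ 2.806

The Poisson likelihood adds the total count to the shape and the number of exposure periods to the rate. Here ∑xᵢ = 33 and n = 10, so shape 6→39 and rate 3.9→13.9.
Posterior mean = shape/rate = 39/13.9 = 2.806.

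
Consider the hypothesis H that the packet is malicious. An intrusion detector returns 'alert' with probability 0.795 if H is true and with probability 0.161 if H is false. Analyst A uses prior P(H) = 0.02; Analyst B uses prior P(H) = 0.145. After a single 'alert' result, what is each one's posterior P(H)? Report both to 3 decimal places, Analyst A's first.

The likelihood ratio for an 'alert' result is 0.795/0.161 = 4.9379.
Analyst A: prior odds 0.02/0.98 = 0.020408; posterior odds 0.10077; posterior probability 0.092.
Analyst B: prior odds 0.145/0.855 = 0.16959; posterior odds 0.83742; posterior probability 0.456.

Analyst A: 0.092; Analyst B: 0.456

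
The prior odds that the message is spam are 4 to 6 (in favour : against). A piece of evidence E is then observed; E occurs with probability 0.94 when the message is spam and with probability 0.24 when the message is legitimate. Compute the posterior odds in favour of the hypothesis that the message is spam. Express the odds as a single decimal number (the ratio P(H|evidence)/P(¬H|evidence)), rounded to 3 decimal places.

Prior odds = 4/6 = 0.66667.
Likelihood ratio for E = 0.94/0.24 = 3.9167.
Posterior odds = prior odds × LR = 2.6111.

Posterior odds ≈ 2.611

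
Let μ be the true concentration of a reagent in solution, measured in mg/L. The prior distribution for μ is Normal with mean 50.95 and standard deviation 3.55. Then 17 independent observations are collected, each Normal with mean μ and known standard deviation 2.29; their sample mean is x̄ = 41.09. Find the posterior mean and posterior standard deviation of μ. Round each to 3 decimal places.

Prior precision 1/τ₀² = 1/3.55² = 0.0793493; data precision n/σ² = 17/2.29² = 3.24174.
Posterior precision = 0.0793493 + 3.24174 = 3.32109, giving posterior SD = 1/√3.32109 = 0.549.
Posterior mean = (0.0793493·50.95 + 3.24174·41.09) / 3.32109 = 41.326.

Posterior mean ≈ 41.326; posterior SD ≈ 0.549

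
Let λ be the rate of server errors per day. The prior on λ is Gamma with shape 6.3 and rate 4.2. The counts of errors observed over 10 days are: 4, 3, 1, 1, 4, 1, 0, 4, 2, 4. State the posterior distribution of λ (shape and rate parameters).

Posterior: Gamma(shape=30.3, rate=14.2)

Total count ∑xᵢ = 24 over n = 10 days.
Gamma is conjugate to the Poisson likelihood: posterior is Gamma(shape = 6.3+24 = 30.3, rate = 4.2+10 = 14.2).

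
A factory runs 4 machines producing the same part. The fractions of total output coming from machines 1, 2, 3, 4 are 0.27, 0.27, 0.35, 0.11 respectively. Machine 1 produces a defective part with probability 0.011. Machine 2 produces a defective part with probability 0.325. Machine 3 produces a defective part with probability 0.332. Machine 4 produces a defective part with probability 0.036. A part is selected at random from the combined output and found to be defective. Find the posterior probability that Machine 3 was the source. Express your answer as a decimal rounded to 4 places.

Posterior probability ≈ 0.5510

P(defective|M1) = 0.011; P(defective|M2) = 0.325; P(defective|M3) = 0.332; P(defective|M4) = 0.036.
Prior × likelihood for each source: 0.27·0.011=0.002970, 0.27·0.325=0.08775, 0.35·0.332=0.1162, 0.11·0.036=0.003960. Summing gives P(defective) = 0.21088.
P(Machine 3 | defective) = 0.1162 / 0.21088 = 0.5510.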